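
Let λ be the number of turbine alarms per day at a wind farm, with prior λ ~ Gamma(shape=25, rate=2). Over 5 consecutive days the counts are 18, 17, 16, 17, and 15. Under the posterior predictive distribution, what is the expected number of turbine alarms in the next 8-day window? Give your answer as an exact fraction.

Total count: 18 + 17 + 16 + 17 + 15 = 83.
Total exposure: 5 days.
Conjugate update: add total count to the shape and total exposure to the rate, giving Gamma(108, 7).
Predictive mean over an 8-day window = T·E[λ|data] = 8·108/7 = 864/7.

864/7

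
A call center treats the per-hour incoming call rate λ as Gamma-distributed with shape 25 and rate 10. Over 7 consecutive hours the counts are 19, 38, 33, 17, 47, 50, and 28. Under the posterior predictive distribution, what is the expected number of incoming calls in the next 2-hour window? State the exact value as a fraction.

514/17

Total count: 19 + 38 + 33 + 17 + 47 + 50 + 28 = 232.
Total exposure: 7 hours.
The Gamma prior is conjugate for the Poisson rate, so λ | data ~ Gamma(25+232, 10+7) = Gamma(257, 17).
Predictive mean over a 2-hour window = T·E[λ|data] = 2·257/17 = 514/17.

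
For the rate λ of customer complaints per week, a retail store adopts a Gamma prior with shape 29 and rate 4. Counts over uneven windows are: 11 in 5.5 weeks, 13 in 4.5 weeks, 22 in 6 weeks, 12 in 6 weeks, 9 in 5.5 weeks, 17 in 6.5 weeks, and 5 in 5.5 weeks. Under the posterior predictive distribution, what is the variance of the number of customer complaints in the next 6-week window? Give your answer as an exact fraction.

Total count: 11 + 13 + 22 + 12 + 9 + 17 + 5 = 89.
Total exposure: 5.5 + 4.5 + 6 + 6 + 5.5 + 6.5 + 5.5 = 39.5 weeks.
Posterior: α' = 29 + 89 = 118, β' = 4 + 39.5 = 87/2.
The posterior predictive for a window of length T is Negative Binomial with variance T·α'·(β'+T)/β'² = 6·118·(99/2)/(7569/4) = 15576/841.

15576/841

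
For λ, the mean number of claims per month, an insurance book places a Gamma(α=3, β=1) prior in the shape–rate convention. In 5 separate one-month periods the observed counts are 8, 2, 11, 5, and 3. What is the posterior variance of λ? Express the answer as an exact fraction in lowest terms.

Total count: 8 + 2 + 11 + 5 + 3 = 29.
Total exposure: 5 months.
By Gamma–Poisson conjugacy, the posterior is Gamma(α + Σx, β + Σt) = Gamma(3 + 29, 1 + 5) = Gamma(32, 6).
Posterior variance = α'/β'² = 32/36 = 8/9.

8/9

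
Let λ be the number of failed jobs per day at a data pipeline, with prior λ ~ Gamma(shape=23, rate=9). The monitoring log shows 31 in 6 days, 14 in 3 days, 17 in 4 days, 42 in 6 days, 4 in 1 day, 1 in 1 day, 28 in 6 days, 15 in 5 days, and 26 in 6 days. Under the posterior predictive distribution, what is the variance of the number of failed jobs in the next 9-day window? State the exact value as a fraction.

101304/2209

Total count: 31 + 14 + 17 + 42 + 4 + 1 + 28 + 15 + 26 = 178.
Total exposure: 6 + 3 + 4 + 6 + 1 + 1 + 6 + 5 + 6 = 38 days.
By Gamma–Poisson conjugacy, the posterior is Gamma(α + Σx, β + Σt) = Gamma(23 + 178, 9 + 38) = Gamma(201, 47).
The posterior predictive for a window of length T is Negative Binomial with variance T·α'·(β'+T)/β'² = 9·201·56/2209 = 101304/2209.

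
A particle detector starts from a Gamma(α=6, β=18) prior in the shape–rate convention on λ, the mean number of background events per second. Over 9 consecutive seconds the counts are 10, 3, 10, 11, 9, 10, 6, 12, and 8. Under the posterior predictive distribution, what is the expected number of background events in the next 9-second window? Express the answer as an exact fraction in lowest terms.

85/3

Total count: 10 + 3 + 10 + 11 + 9 + 10 + 6 + 12 + 8 = 79.
Total exposure: 9 seconds.
Gamma(α, β) with Poisson data over total exposure Σt gives posterior Gamma(α+Σx, β+Σt) = Gamma(85, 27).
Predictive mean over a 9-second window = T·E[λ|data] = 9·85/27 = 85/3.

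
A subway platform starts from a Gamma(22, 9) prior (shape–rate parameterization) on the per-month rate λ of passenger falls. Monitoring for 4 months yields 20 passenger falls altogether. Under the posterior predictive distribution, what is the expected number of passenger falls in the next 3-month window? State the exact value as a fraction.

126/13

Total count 20 over total exposure 4 months.
By Gamma–Poisson conjugacy, the posterior is Gamma(α + Σx, β + Σt) = Gamma(22 + 20, 9 + 4) = Gamma(42, 13).
Predictive mean over a 3-month window = T·E[λ|data] = 3·42/13 = 126/13.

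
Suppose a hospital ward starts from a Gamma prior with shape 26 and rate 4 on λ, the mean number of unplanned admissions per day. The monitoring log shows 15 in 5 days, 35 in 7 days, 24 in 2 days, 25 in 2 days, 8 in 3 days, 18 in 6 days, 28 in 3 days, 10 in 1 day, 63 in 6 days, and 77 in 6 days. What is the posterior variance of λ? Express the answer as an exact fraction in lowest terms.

Total count: 15 + 35 + 24 + 25 + 8 + 18 + 28 + 10 + 63 + 77 = 303.
Total exposure: 5 + 7 + 2 + 2 + 3 + 6 + 3 + 1 + 6 + 6 = 41 days.
The Gamma prior is conjugate for the Poisson rate, so λ | data ~ Gamma(26+303, 4+41) = Gamma(329, 45).
Posterior variance = α'/β'² = 329/2025.

329/2025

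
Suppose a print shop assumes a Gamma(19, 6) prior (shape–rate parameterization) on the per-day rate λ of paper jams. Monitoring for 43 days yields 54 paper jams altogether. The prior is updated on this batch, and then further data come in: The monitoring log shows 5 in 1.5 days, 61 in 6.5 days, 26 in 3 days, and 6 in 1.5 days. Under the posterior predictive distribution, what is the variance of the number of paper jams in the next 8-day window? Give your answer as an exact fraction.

42256/1681

Total count 54 over total exposure 43 days.
After the first batch: Gamma(19 + 54, 6 + 43) = Gamma(73, 49).
Total count: 5 + 61 + 26 + 6 = 98.
Total exposure: 1.5 + 6.5 + 3 + 1.5 = 12.5 days.
After the second batch: Gamma(73 + 98, 49 + 12.5) = Gamma(171, 123/2).
The posterior predictive for a window of length T is Negative Binomial with variance T·α'·(β'+T)/β'² = 8·171·(139/2)/(15129/4) = 42256/1681.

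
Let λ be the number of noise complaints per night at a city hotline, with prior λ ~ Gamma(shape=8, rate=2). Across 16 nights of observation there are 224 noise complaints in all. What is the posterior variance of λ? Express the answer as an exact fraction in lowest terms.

58/81

Total count 224 over total exposure 16 nights.
The Gamma prior is conjugate for the Poisson rate, so λ | data ~ Gamma(8+224, 2+16) = Gamma(232, 18).
Posterior variance = α'/β'² = 232/324 = 58/81.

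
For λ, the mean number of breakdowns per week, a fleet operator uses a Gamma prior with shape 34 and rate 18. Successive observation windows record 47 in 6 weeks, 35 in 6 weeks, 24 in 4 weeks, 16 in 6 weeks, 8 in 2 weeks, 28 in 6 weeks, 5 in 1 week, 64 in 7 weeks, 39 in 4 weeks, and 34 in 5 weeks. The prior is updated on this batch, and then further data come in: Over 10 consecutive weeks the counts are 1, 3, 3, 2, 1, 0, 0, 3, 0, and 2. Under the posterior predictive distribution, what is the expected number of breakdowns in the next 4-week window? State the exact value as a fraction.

1396/75

Total count: 47 + 35 + 24 + 16 + 8 + 28 + 5 + 64 + 39 + 34 = 300.
Total exposure: 6 + 6 + 4 + 6 + 2 + 6 + 1 + 7 + 4 + 5 = 47 weeks.
After the first batch: Gamma(34 + 300, 18 + 47) = Gamma(334, 65).
Total count: 1 + 3 + 3 + 2 + 1 + 0 + 0 + 3 + 0 + 2 = 15.
Total exposure: 10 weeks.
After the second batch: Gamma(334 + 15, 65 + 10) = Gamma(349, 75).
Predictive mean over a 4-week window = T·E[λ|data] = 4·349/75 = 1396/75.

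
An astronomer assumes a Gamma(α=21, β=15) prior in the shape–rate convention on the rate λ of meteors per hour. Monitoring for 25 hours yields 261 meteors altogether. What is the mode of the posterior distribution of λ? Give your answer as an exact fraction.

281/40

Total count 261 over total exposure 25 hours.
Posterior: α' = 21 + 261 = 282, β' = 15 + 25 = 40.
Posterior mode = (α'−1)/β' = 281/40.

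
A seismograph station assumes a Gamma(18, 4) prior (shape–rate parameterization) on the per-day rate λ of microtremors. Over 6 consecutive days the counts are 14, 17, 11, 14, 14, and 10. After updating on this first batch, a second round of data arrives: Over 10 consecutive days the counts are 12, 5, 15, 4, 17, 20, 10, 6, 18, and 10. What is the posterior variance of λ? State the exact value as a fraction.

Total count: 14 + 17 + 11 + 14 + 14 + 10 = 80.
Total exposure: 6 days.
After the first batch: Gamma(18 + 80, 4 + 6) = Gamma(98, 10).
Total count: 12 + 5 + 15 + 4 + 17 + 20 + 10 + 6 + 18 + 10 = 117.
Total exposure: 10 days.
After the second batch: Gamma(98 + 117, 10 + 10) = Gamma(215, 20).
Posterior variance = α'/β'² = 215/400 = 43/80.

43/80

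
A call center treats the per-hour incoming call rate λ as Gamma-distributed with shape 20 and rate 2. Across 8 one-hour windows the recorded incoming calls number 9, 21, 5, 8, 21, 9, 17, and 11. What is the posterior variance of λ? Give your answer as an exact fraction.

Total count: 9 + 21 + 5 + 8 + 21 + 9 + 17 + 11 = 101.
Total exposure: 8 hours.
Posterior: α' = 20 + 101 = 121, β' = 2 + 8 = 10.
Posterior variance = α'/β'² = 121/100.

121/100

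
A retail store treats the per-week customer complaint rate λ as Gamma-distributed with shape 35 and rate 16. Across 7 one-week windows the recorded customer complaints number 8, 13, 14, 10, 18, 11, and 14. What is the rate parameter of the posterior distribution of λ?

Total count: 8 + 13 + 14 + 10 + 18 + 11 + 14 = 88.
Total exposure: 7 weeks.
By Gamma–Poisson conjugacy, the posterior is Gamma(α + Σx, β + Σt) = Gamma(35 + 88, 16 + 7) = Gamma(123, 23).

23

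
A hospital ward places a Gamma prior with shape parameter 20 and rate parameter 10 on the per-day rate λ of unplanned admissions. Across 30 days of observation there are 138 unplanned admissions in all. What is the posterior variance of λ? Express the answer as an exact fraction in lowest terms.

79/800

Total count 138 over total exposure 30 days.
Conjugate update: add total count to the shape and total exposure to the rate, giving Gamma(158, 40).
Posterior variance = α'/β'² = 158/1600 = 79/800.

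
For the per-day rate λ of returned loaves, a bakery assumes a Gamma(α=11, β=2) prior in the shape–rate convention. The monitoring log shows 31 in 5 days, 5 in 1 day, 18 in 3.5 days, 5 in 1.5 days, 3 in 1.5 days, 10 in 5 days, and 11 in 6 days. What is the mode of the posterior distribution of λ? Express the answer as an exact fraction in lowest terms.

62/17

Total count: 31 + 5 + 18 + 5 + 3 + 10 + 11 = 83.
Total exposure: 5 + 1 + 3.5 + 1.5 + 1.5 + 5 + 6 = 23.5 days.
Conjugate update: add total count to the shape and total exposure to the rate, giving Gamma(94, 51/2).
Posterior mode = (α'−1)/β' = 93/(51/2) = 62/17.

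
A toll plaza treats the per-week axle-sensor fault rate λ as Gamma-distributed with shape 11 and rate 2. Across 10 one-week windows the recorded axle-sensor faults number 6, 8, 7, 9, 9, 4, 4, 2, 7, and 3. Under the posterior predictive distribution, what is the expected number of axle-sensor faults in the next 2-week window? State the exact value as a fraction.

Total count: 6 + 8 + 7 + 9 + 9 + 4 + 4 + 2 + 7 + 3 = 59.
Total exposure: 10 weeks.
Posterior: α' = 11 + 59 = 70, β' = 2 + 10 = 12.
Predictive mean over a 2-week window = T·E[λ|data] = 2·70/12 = 35/3.

35/3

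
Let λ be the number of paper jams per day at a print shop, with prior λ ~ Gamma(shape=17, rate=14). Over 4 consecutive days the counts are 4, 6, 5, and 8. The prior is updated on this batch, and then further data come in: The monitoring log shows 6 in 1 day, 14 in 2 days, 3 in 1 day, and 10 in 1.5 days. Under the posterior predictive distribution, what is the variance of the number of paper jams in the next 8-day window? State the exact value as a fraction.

Total count: 4 + 6 + 5 + 8 = 23.
Total exposure: 4 days.
After the first batch: Gamma(17 + 23, 14 + 4) = Gamma(40, 18).
Total count: 6 + 14 + 3 + 10 = 33.
Total exposure: 1 + 2 + 1 + 1.5 = 5.5 days.
After the second batch: Gamma(40 + 33, 18 + 5.5) = Gamma(73, 47/2).
The posterior predictive for a window of length T is Negative Binomial with variance T·α'·(β'+T)/β'² = 8·73·(63/2)/(2209/4) = 73584/2209.

73584/2209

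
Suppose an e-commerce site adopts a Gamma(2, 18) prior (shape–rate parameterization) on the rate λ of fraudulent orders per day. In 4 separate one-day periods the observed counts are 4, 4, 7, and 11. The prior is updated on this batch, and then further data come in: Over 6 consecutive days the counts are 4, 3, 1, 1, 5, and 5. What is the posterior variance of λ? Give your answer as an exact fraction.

47/784

Total count: 4 + 4 + 7 + 11 = 26.
Total exposure: 4 days.
After the first batch: Gamma(2 + 26, 18 + 4) = Gamma(28, 22).
Total count: 4 + 3 + 1 + 1 + 5 + 5 = 19.
Total exposure: 6 days.
After the second batch: Gamma(28 + 19, 22 + 6) = Gamma(47, 28).
Posterior variance = α'/β'² = 47/784.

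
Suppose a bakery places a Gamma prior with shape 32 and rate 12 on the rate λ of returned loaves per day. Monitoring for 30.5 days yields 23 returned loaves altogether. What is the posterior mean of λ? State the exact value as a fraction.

Total count 23 over total exposure 30.5 days.
Gamma(α, β) with Poisson data over total exposure Σt gives posterior Gamma(α+Σx, β+Σt) = Gamma(55, 85/2).
Posterior mean = α'/β' = 55/(85/2) = 22/17.

22/17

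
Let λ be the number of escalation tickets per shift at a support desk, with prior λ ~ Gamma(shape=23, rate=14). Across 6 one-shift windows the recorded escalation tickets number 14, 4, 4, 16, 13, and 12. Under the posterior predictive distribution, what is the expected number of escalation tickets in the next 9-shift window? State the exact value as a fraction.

Total count: 14 + 4 + 4 + 16 + 13 + 12 = 63.
Total exposure: 6 shifts.
The Gamma prior is conjugate for the Poisson rate, so λ | data ~ Gamma(23+63, 14+6) = Gamma(86, 20).
Predictive mean over a 9-shift window = T·E[λ|data] = 9·86/20 = 387/10.

387/10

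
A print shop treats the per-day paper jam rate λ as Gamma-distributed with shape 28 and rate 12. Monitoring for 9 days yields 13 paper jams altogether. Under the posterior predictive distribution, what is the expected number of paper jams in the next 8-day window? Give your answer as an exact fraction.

328/21

Total count 13 over total exposure 9 days.
By Gamma–Poisson conjugacy, the posterior is Gamma(α + Σx, β + Σt) = Gamma(28 + 13, 12 + 9) = Gamma(41, 21).
Predictive mean over an 8-day window = T·E[λ|data] = 8·41/21 = 328/21.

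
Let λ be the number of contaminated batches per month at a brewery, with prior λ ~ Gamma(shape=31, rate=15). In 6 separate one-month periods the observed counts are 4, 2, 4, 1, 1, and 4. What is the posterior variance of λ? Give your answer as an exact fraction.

47/441

Total count: 4 + 2 + 4 + 1 + 1 + 4 = 16.
Total exposure: 6 months.
Posterior: α' = 31 + 16 = 47, β' = 15 + 6 = 21.
Posterior variance = α'/β'² = 47/441.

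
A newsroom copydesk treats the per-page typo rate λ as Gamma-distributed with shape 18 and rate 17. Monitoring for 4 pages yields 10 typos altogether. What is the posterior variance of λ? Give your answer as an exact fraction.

Total count 10 over total exposure 4 pages.
By Gamma–Poisson conjugacy, the posterior is Gamma(α + Σx, β + Σt) = Gamma(18 + 10, 17 + 4) = Gamma(28, 21).
Posterior variance = α'/β'² = 28/441 = 4/63.

4/63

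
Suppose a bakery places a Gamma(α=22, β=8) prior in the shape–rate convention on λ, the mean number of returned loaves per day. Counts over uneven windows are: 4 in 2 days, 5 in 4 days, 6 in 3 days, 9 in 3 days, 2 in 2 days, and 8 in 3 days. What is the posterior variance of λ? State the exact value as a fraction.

Total count: 4 + 5 + 6 + 9 + 2 + 8 = 34.
Total exposure: 2 + 4 + 3 + 3 + 2 + 3 = 17 days.
By Gamma–Poisson conjugacy, the posterior is Gamma(α + Σx, β + Σt) = Gamma(22 + 34, 8 + 17) = Gamma(56, 25).
Posterior variance = α'/β'² = 56/625.

56/625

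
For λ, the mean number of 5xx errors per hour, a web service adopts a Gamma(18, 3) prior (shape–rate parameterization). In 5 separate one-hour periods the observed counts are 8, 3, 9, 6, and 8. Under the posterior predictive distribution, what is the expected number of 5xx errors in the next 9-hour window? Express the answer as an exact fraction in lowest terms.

117/2

Total count: 8 + 3 + 9 + 6 + 8 = 34.
Total exposure: 5 hours.
By Gamma–Poisson conjugacy, the posterior is Gamma(α + Σx, β + Σt) = Gamma(18 + 34, 3 + 5) = Gamma(52, 8).
Predictive mean over a 9-hour window = T·E[λ|data] = 9·52/8 = 117/2.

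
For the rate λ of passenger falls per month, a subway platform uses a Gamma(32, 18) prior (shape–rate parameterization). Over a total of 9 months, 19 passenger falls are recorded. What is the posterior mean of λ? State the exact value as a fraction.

Total count 19 over total exposure 9 months.
Gamma(α, β) with Poisson data over total exposure Σt gives posterior Gamma(α+Σx, β+Σt) = Gamma(51, 27).
Posterior mean = α'/β' = 51/27 = 17/9.

17/9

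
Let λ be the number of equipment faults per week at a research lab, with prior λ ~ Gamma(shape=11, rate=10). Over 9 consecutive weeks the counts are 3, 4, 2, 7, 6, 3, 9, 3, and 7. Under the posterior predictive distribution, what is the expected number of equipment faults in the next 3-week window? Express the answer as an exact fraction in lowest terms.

165/19

Total count: 3 + 4 + 2 + 7 + 6 + 3 + 9 + 3 + 7 = 44.
Total exposure: 9 weeks.
Gamma(α, β) with Poisson data over total exposure Σt gives posterior Gamma(α+Σx, β+Σt) = Gamma(55, 19).
Predictive mean over a 3-week window = T·E[λ|data] = 3·55/19 = 165/19.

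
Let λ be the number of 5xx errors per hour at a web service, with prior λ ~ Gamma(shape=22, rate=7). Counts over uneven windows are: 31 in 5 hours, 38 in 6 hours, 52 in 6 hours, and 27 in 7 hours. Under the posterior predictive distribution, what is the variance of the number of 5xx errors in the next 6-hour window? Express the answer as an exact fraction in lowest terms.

37740/961

Total count: 31 + 38 + 52 + 27 = 148.
Total exposure: 5 + 6 + 6 + 7 = 24 hours.
By Gamma–Poisson conjugacy, the posterior is Gamma(α + Σx, β + Σt) = Gamma(22 + 148, 7 + 24) = Gamma(170, 31).
The posterior predictive for a window of length T is Negative Binomial with variance T·α'·(β'+T)/β'² = 6·170·37/961 = 37740/961.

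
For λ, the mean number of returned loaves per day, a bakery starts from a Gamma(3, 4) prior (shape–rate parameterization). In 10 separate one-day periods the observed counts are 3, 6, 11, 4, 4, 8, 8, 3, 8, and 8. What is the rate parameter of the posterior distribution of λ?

14

Total count: 3 + 6 + 11 + 4 + 4 + 8 + 8 + 3 + 8 + 8 = 63.
Total exposure: 10 days.
By Gamma–Poisson conjugacy, the posterior is Gamma(α + Σx, β + Σt) = Gamma(3 + 63, 4 + 10) = Gamma(66, 14).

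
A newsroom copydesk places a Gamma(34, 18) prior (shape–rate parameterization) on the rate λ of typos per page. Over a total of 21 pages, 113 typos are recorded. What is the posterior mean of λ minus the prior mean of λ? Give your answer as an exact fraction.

Total count 113 over total exposure 21 pages.
By Gamma–Poisson conjugacy, the posterior is Gamma(α + Σx, β + Σt) = Gamma(34 + 113, 18 + 21) = Gamma(147, 39).
Posterior mean = 147/39 = 49/13; prior mean = 34/18 = 17/9. Difference = 49/13 − 17/9 = 220/117.

220/117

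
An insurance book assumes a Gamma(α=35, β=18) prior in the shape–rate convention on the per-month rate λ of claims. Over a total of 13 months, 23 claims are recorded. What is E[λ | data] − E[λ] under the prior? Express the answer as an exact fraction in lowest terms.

-41/558

Total count 23 over total exposure 13 months.
Posterior: α' = 35 + 23 = 58, β' = 18 + 13 = 31.
Posterior mean = 58/31 = 58/31; prior mean = 35/18 = 35/18. Difference = 58/31 − 35/18 = -41/558.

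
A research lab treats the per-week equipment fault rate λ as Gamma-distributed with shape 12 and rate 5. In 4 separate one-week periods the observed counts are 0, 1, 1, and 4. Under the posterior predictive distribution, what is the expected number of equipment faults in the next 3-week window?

Total count: 0 + 1 + 1 + 4 = 6.
Total exposure: 4 weeks.
Posterior: α' = 12 + 6 = 18, β' = 5 + 4 = 9.
Predictive mean over a 3-week window = T·E[λ|data] = 3·18/9 = 6.

6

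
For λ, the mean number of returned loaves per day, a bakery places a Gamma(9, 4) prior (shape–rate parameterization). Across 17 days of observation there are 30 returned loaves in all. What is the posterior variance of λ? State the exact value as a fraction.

13/147

Total count 30 over total exposure 17 days.
By Gamma–Poisson conjugacy, the posterior is Gamma(α + Σx, β + Σt) = Gamma(9 + 30, 4 + 17) = Gamma(39, 21).
Posterior variance = α'/β'² = 39/441 = 13/147.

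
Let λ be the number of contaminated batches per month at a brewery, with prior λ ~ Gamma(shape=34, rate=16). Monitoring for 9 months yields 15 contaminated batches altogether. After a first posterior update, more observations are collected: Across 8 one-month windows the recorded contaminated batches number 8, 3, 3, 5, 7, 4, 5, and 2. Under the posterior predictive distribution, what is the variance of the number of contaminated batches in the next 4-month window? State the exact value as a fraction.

12728/1089

Total count 15 over total exposure 9 months.
After the first batch: Gamma(34 + 15, 16 + 9) = Gamma(49, 25).
Total count: 8 + 3 + 3 + 5 + 7 + 4 + 5 + 2 = 37.
Total exposure: 8 months.
After the second batch: Gamma(49 + 37, 25 + 8) = Gamma(86, 33).
The posterior predictive for a window of length T is Negative Binomial with variance T·α'·(β'+T)/β'² = 4·86·37/1089 = 12728/1089.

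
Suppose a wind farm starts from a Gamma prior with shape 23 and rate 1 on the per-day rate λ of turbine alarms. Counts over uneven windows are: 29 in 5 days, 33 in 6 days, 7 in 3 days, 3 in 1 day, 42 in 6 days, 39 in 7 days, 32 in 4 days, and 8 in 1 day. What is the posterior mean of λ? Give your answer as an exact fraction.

108/17

Total count: 29 + 33 + 7 + 3 + 42 + 39 + 32 + 8 = 193.
Total exposure: 5 + 6 + 3 + 1 + 6 + 7 + 4 + 1 = 33 days.
By Gamma–Poisson conjugacy, the posterior is Gamma(α + Σx, β + Σt) = Gamma(23 + 193, 1 + 33) = Gamma(216, 34).
Posterior mean = α'/β' = 216/34 = 108/17.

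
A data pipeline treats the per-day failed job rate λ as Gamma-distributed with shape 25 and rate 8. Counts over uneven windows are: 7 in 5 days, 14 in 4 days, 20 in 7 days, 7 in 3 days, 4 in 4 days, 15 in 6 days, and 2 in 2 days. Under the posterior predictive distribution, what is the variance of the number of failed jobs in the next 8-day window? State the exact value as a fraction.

Total count: 7 + 14 + 20 + 7 + 4 + 15 + 2 = 69.
Total exposure: 5 + 4 + 7 + 3 + 4 + 6 + 2 = 31 days.
By Gamma–Poisson conjugacy, the posterior is Gamma(α + Σx, β + Σt) = Gamma(25 + 69, 8 + 31) = Gamma(94, 39).
The posterior predictive for a window of length T is Negative Binomial with variance T·α'·(β'+T)/β'² = 8·94·47/1521 = 35344/1521.

35344/1521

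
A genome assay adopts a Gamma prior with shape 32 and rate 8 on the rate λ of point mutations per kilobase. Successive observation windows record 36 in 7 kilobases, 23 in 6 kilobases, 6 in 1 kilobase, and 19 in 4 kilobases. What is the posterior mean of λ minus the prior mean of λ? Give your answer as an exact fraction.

Total count: 36 + 23 + 6 + 19 = 84.
Total exposure: 7 + 6 + 1 + 4 = 18 kilobases.
Conjugate update: add total count to the shape and total exposure to the rate, giving Gamma(116, 26).
Posterior mean = 116/26 = 58/13; prior mean = 32/8 = 4. Difference = 58/13 − 4 = 6/13.

6/13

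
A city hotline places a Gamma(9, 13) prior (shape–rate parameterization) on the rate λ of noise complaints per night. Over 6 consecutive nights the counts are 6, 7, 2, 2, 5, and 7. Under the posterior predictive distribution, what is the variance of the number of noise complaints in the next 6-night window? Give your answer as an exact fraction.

300/19

Total count: 6 + 7 + 2 + 2 + 5 + 7 = 29.
Total exposure: 6 nights.
The Gamma prior is conjugate for the Poisson rate, so λ | data ~ Gamma(9+29, 13+6) = Gamma(38, 19).
The posterior predictive for a window of length T is Negative Binomial with variance T·α'·(β'+T)/β'² = 6·38·25/361 = 300/19.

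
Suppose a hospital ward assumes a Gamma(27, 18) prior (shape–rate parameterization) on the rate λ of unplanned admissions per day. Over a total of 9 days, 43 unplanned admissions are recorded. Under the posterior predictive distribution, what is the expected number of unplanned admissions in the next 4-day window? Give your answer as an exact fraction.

Total count 43 over total exposure 9 days.
The Gamma prior is conjugate for the Poisson rate, so λ | data ~ Gamma(27+43, 18+9) = Gamma(70, 27).
Predictive mean over a 4-day window = T·E[λ|data] = 4·70/27 = 280/27.

280/27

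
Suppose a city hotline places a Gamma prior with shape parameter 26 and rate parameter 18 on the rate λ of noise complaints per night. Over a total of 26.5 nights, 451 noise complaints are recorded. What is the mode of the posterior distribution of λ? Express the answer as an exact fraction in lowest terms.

Total count 451 over total exposure 26.5 nights.
Posterior: α' = 26 + 451 = 477, β' = 18 + 26.5 = 89/2.
Posterior mode = (α'−1)/β' = 476/(89/2) = 952/89.

952/89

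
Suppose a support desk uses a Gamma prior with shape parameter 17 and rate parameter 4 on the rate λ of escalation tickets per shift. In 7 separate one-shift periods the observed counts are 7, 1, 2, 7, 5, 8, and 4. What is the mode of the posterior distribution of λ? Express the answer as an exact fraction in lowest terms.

50/11

Total count: 7 + 1 + 2 + 7 + 5 + 8 + 4 = 34.
Total exposure: 7 shifts.
Gamma(α, β) with Poisson data over total exposure Σt gives posterior Gamma(α+Σx, β+Σt) = Gamma(51, 11).
Posterior mode = (α'−1)/β' = 50/11.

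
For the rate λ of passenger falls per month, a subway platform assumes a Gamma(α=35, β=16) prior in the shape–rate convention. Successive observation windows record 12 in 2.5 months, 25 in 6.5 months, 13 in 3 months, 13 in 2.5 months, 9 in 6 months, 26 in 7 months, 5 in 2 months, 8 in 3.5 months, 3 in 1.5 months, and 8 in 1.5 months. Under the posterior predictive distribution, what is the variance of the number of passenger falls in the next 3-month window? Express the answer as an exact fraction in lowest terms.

Total count: 12 + 25 + 13 + 13 + 9 + 26 + 5 + 8 + 3 + 8 = 122.
Total exposure: 2.5 + 6.5 + 3 + 2.5 + 6 + 7 + 2 + 3.5 + 1.5 + 1.5 = 36 months.
The Gamma prior is conjugate for the Poisson rate, so λ | data ~ Gamma(35+122, 16+36) = Gamma(157, 52).
The posterior predictive for a window of length T is Negative Binomial with variance T·α'·(β'+T)/β'² = 3·157·55/2704 = 25905/2704.

25905/2704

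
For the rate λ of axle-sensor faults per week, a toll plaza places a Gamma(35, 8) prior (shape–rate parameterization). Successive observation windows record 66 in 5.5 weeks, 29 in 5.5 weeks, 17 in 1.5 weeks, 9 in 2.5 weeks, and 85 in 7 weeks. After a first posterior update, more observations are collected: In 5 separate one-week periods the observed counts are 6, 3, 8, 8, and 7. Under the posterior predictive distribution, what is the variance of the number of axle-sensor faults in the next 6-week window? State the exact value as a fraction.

Total count: 66 + 29 + 17 + 9 + 85 = 206.
Total exposure: 5.5 + 5.5 + 1.5 + 2.5 + 7 = 22 weeks.
After the first batch: Gamma(35 + 206, 8 + 22) = Gamma(241, 30).
Total count: 6 + 3 + 8 + 8 + 7 = 32.
Total exposure: 5 weeks.
After the second batch: Gamma(241 + 32, 30 + 5) = Gamma(273, 35).
The posterior predictive for a window of length T is Negative Binomial with variance T·α'·(β'+T)/β'² = 6·273·41/1225 = 9594/175.

9594/175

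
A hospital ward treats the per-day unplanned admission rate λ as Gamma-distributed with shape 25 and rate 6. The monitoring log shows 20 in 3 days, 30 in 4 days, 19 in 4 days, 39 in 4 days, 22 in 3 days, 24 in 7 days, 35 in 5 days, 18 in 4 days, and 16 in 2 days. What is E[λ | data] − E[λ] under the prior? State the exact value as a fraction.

73/42

Total count: 20 + 30 + 19 + 39 + 22 + 24 + 35 + 18 + 16 = 223.
Total exposure: 3 + 4 + 4 + 4 + 3 + 7 + 5 + 4 + 2 = 36 days.
Gamma(α, β) with Poisson data over total exposure Σt gives posterior Gamma(α+Σx, β+Σt) = Gamma(248, 42).
Posterior mean = 248/42 = 124/21; prior mean = 25/6 = 25/6. Difference = 124/21 − 25/6 = 73/42.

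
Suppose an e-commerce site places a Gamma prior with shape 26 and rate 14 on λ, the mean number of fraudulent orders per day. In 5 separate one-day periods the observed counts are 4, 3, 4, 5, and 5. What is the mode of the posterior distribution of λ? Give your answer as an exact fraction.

46/19

Total count: 4 + 3 + 4 + 5 + 5 = 21.
Total exposure: 5 days.
By Gamma–Poisson conjugacy, the posterior is Gamma(α + Σx, β + Σt) = Gamma(26 + 21, 14 + 5) = Gamma(47, 19).
Posterior mode = (α'−1)/β' = 46/19.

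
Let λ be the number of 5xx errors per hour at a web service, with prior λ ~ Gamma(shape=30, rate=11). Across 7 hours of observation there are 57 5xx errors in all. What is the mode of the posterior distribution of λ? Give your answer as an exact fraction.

43/9

Total count 57 over total exposure 7 hours.
Posterior: α' = 30 + 57 = 87, β' = 11 + 7 = 18.
Posterior mode = (α'−1)/β' = 86/18 = 43/9.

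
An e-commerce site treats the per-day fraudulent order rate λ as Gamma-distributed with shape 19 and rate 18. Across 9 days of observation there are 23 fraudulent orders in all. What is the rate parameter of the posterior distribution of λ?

27

Total count 23 over total exposure 9 days.
The Gamma prior is conjugate for the Poisson rate, so λ | data ~ Gamma(19+23, 18+9) = Gamma(42, 27).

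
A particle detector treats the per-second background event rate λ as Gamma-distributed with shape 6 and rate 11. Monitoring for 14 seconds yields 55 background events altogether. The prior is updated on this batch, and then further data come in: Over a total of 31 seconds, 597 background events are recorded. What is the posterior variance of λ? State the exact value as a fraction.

47/224

Total count 55 over total exposure 14 seconds.
After the first batch: Gamma(6 + 55, 11 + 14) = Gamma(61, 25).
Total count 597 over total exposure 31 seconds.
After the second batch: Gamma(61 + 597, 25 + 31) = Gamma(658, 56).
Posterior variance = α'/β'² = 658/3136 = 47/224.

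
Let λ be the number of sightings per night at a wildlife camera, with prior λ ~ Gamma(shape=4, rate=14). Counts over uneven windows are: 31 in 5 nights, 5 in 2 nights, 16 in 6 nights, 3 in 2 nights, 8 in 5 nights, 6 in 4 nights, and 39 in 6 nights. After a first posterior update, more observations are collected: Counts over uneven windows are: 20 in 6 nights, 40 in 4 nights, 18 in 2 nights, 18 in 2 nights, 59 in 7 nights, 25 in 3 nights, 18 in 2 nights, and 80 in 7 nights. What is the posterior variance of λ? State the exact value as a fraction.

Total count: 31 + 5 + 16 + 3 + 8 + 6 + 39 = 108.
Total exposure: 5 + 2 + 6 + 2 + 5 + 4 + 6 = 30 nights.
After the first batch: Gamma(4 + 108, 14 + 30) = Gamma(112, 44).
Total count: 20 + 40 + 18 + 18 + 59 + 25 + 18 + 80 = 278.
Total exposure: 6 + 4 + 2 + 2 + 7 + 3 + 2 + 7 = 33 nights.
After the second batch: Gamma(112 + 278, 44 + 33) = Gamma(390, 77).
Posterior variance = α'/β'² = 390/5929.

390/5929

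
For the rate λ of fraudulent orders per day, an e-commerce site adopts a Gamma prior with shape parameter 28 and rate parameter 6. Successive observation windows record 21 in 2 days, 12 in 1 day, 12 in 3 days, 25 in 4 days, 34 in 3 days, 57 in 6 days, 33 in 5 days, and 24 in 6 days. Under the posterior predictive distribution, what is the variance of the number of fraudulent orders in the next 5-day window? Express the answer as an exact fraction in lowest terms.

Total count: 21 + 12 + 12 + 25 + 34 + 57 + 33 + 24 = 218.
Total exposure: 2 + 1 + 3 + 4 + 3 + 6 + 5 + 6 = 30 days.
Posterior: α' = 28 + 218 = 246, β' = 6 + 30 = 36.
The posterior predictive for a window of length T is Negative Binomial with variance T·α'·(β'+T)/β'² = 5·246·41/1296 = 8405/216.

8405/216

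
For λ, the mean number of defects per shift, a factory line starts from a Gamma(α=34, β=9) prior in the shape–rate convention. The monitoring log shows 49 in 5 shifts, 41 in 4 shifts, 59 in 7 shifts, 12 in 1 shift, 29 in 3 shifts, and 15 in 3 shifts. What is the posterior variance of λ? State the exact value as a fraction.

239/1024

Total count: 49 + 41 + 59 + 12 + 29 + 15 = 205.
Total exposure: 5 + 4 + 7 + 1 + 3 + 3 = 23 shifts.
By Gamma–Poisson conjugacy, the posterior is Gamma(α + Σx, β + Σt) = Gamma(34 + 205, 9 + 23) = Gamma(239, 32).
Posterior variance = α'/β'² = 239/1024.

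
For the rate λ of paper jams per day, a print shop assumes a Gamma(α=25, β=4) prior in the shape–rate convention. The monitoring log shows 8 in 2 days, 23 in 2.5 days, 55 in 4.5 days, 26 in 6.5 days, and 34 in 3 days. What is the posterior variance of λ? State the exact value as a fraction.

Total count: 8 + 23 + 55 + 26 + 34 = 146.
Total exposure: 2 + 2.5 + 4.5 + 6.5 + 3 = 18.5 days.
By Gamma–Poisson conjugacy, the posterior is Gamma(α + Σx, β + Σt) = Gamma(25 + 146, 4 + 18.5) = Gamma(171, 45/2).
Posterior variance = α'/β'² = 171/(2025/4) = 76/225.

76/225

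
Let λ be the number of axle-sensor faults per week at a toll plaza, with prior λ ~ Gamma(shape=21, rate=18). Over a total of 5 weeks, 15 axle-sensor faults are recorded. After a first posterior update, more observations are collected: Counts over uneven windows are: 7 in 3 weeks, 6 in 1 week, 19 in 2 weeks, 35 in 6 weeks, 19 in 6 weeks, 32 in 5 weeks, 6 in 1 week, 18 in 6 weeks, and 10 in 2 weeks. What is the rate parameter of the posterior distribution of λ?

55

Total count 15 over total exposure 5 weeks.
After the first batch: Gamma(21 + 15, 18 + 5) = Gamma(36, 23).
Total count: 7 + 6 + 19 + 35 + 19 + 32 + 6 + 18 + 10 = 152.
Total exposure: 3 + 1 + 2 + 6 + 6 + 5 + 1 + 6 + 2 = 32 weeks.
After the second batch: Gamma(36 + 152, 23 + 32) = Gamma(188, 55).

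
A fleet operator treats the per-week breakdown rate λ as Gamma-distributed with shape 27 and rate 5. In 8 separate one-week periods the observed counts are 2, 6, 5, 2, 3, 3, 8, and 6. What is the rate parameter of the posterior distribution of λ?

Total count: 2 + 6 + 5 + 2 + 3 + 3 + 8 + 6 = 35.
Total exposure: 8 weeks.
The Gamma prior is conjugate for the Poisson rate, so λ | data ~ Gamma(27+35, 5+8) = Gamma(62, 13).

13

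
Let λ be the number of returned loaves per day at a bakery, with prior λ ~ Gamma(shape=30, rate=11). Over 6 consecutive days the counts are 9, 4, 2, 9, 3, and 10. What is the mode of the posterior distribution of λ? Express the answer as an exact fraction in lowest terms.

Total count: 9 + 4 + 2 + 9 + 3 + 10 = 37.
Total exposure: 6 days.
Conjugate update: add total count to the shape and total exposure to the rate, giving Gamma(67, 17).
Posterior mode = (α'−1)/β' = 66/17.

66/17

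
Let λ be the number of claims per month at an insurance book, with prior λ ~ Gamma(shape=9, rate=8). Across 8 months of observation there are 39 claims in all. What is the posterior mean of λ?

Total count 39 over total exposure 8 months.
Posterior: α' = 9 + 39 = 48, β' = 8 + 8 = 16.
Posterior mean = α'/β' = 48/16 = 3.

3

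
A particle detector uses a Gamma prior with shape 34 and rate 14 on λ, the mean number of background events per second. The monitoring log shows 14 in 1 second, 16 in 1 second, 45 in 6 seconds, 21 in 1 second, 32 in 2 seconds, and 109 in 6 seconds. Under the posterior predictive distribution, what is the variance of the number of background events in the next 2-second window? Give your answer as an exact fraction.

Total count: 14 + 16 + 45 + 21 + 32 + 109 = 237.
Total exposure: 1 + 1 + 6 + 1 + 2 + 6 = 17 seconds.
By Gamma–Poisson conjugacy, the posterior is Gamma(α + Σx, β + Σt) = Gamma(34 + 237, 14 + 17) = Gamma(271, 31).
The posterior predictive for a window of length T is Negative Binomial with variance T·α'·(β'+T)/β'² = 2·271·33/961 = 17886/961.

17886/961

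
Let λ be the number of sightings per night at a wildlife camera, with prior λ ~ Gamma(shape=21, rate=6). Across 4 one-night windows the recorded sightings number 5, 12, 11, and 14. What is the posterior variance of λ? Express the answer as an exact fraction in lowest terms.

Total count: 5 + 12 + 11 + 14 = 42.
Total exposure: 4 nights.
Gamma(α, β) with Poisson data over total exposure Σt gives posterior Gamma(α+Σx, β+Σt) = Gamma(63, 10).
Posterior variance = α'/β'² = 63/100.

63/100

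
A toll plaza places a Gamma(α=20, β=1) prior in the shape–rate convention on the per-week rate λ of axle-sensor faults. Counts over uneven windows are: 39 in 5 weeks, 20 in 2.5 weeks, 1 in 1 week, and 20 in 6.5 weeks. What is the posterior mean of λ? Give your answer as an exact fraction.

Total count: 39 + 20 + 1 + 20 = 80.
Total exposure: 5 + 2.5 + 1 + 6.5 = 15 weeks.
Posterior: α' = 20 + 80 = 100, β' = 1 + 15 = 16.
Posterior mean = α'/β' = 100/16 = 25/4.

25/4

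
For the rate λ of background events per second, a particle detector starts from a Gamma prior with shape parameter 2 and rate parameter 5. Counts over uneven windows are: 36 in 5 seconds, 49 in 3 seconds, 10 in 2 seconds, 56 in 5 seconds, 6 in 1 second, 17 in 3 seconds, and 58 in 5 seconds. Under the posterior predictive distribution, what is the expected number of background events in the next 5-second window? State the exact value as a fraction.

Total count: 36 + 49 + 10 + 56 + 6 + 17 + 58 = 232.
Total exposure: 5 + 3 + 2 + 5 + 1 + 3 + 5 = 24 seconds.
By Gamma–Poisson conjugacy, the posterior is Gamma(α + Σx, β + Σt) = Gamma(2 + 232, 5 + 24) = Gamma(234, 29).
Predictive mean over a 5-second window = T·E[λ|data] = 5·234/29 = 1170/29.

1170/29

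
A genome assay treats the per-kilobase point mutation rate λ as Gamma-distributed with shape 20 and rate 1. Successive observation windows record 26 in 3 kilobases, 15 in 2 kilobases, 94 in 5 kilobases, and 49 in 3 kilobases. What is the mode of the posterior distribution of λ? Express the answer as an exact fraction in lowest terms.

Total count: 26 + 15 + 94 + 49 = 184.
Total exposure: 3 + 2 + 5 + 3 = 13 kilobases.
The Gamma prior is conjugate for the Poisson rate, so λ | data ~ Gamma(20+184, 1+13) = Gamma(204, 14).
Posterior mode = (α'−1)/β' = 203/14 = 29/2.

29/2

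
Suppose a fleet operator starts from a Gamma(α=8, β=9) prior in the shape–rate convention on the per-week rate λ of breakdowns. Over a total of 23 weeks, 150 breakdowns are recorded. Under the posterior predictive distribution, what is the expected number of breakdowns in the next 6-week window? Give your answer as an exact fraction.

237/8

Total count 150 over total exposure 23 weeks.
Posterior: α' = 8 + 150 = 158, β' = 9 + 23 = 32.
Predictive mean over a 6-week window = T·E[λ|data] = 6·158/32 = 237/8.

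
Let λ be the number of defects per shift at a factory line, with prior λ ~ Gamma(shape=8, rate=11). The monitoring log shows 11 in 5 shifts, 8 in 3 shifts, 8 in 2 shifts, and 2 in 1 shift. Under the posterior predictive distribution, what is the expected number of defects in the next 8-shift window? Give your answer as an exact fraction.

Total count: 11 + 8 + 8 + 2 = 29.
Total exposure: 5 + 3 + 2 + 1 = 11 shifts.
Conjugate update: add total count to the shape and total exposure to the rate, giving Gamma(37, 22).
Predictive mean over an 8-shift window = T·E[λ|data] = 8·37/22 = 148/11.

148/11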